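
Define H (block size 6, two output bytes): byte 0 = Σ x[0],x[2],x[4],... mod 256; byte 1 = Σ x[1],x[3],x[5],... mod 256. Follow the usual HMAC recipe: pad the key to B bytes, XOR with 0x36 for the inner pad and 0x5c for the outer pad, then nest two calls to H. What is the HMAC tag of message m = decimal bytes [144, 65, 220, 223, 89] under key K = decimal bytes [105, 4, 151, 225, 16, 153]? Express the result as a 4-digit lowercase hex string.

37b2

Key decimal bytes [105, 4, 151, 225, 16, 153] = 69 04 97 e1 10 99 is exactly B = 6 bytes: K' = 69 04 97 e1 10 99.
K' ⊕ ipad = 5f 32 a1 d7 26 af.  K' ⊕ opad = 35 58 cb bd 4c c5.
Inner input = (K'⊕ipad) ∥ m = 5f 32 a1 d7 26 af ∥ 90 41 dc df 59.
Inner hash: even-index sum = 747 mod 256 = 235; odd-index sum = 728 mod 256 = 216 → eb d8.
Outer input = (K'⊕opad) ∥ inner = 35 58 cb bd 4c c5 ∥ eb d8.
Outer hash (tag): even-index sum = 567 mod 256 = 55; odd-index sum = 690 mod 256 = 178 → 37 b2.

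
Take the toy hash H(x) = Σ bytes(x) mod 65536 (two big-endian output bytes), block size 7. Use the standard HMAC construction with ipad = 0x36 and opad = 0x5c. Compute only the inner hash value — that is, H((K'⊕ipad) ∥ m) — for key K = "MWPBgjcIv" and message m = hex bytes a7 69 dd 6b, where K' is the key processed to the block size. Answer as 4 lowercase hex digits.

03ba

Key "MWPBgjcIv" = 4d 57 50 42 67 6a 63 49 76 is 9 bytes > B = 7, so hash it first: H(key) = 03 29, then zero-pad to 7 bytes: K' = 03 29 00 00 00 00 00.
K' ⊕ ipad = 35 1f 36 36 36 36 36.
Inner input = 35 1f 36 36 36 36 36 ∥ a7 69 dd 6b.
Inner hash: sum = 53+31+54+54+54+54+54+167+105+221+107 = 954 → 03 ba.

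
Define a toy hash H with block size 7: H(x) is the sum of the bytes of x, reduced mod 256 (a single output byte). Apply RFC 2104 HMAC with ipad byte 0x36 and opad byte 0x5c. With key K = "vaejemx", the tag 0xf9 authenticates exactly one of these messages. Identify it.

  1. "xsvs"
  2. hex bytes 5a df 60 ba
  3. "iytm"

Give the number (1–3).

2

Key "vaejemx" = 76 61 65 6a 65 6d 78 is exactly B = 7 bytes: K' = 76 61 65 6a 65 6d 78.
K' ⊕ ipad = 40 57 53 5c 53 5b 4e; K' ⊕ opad = 2a 3d 39 36 39 31 24.
m1: inner = H(40 57 53 5c 53 5b 4e 78 73 76 73) = 16; tag = H(2a 3d 39 36 39 31 24 16) = 7a
m2: inner = H(40 57 53 5c 53 5b 4e 5a df 60 ba) = 95; tag = H(2a 3d 39 36 39 31 24 95) = f9 ← matches
m3: inner = H(40 57 53 5c 53 5b 4e 69 79 74 6d) = 05; tag = H(2a 3d 39 36 39 31 24 05) = 69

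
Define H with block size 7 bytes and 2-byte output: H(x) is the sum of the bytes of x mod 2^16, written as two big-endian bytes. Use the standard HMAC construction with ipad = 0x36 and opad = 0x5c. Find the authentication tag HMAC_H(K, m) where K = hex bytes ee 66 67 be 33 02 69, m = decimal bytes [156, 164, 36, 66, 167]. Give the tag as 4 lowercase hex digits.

Key hex bytes ee 66 67 be 33 02 69 is exactly B = 7 bytes: K' = ee 66 67 be 33 02 69.
K' ⊕ ipad = d8 50 51 88 05 34 5f.  K' ⊕ opad = b2 3a 3b e2 6f 5e 35.
Inner input = (K'⊕ipad) ∥ m = d8 50 51 88 05 34 5f ∥ 9c a4 24 42 a7.
Inner hash: sum = 216+80+81+136+5+52+95+156+164+36+66+167 = 1254 → 04 e6.
Outer input = (K'⊕opad) ∥ inner = b2 3a 3b e2 6f 5e 35 ∥ 04 e6.
Outer hash (tag): sum = 178+58+59+226+111+94+53+4+230 = 1013 → 03 f5.

03f5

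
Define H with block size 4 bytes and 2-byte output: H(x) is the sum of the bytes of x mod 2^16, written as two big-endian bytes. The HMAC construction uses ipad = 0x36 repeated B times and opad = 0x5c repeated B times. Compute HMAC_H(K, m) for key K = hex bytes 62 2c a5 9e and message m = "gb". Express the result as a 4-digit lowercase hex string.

Key hex bytes 62 2c a5 9e is exactly B = 4 bytes: K' = 62 2c a5 9e.
K' ⊕ ipad = 54 1a 93 a8.  K' ⊕ opad = 3e 70 f9 c2.
Inner input = (K'⊕ipad) ∥ m = 54 1a 93 a8 ∥ 67 62.
Inner hash: sum = 84+26+147+168+103+98 = 626 → 02 72.
Outer input = (K'⊕opad) ∥ inner = 3e 70 f9 c2 ∥ 02 72.
Outer hash (tag): sum = 62+112+249+194+2+114 = 733 → 02 dd.

02dd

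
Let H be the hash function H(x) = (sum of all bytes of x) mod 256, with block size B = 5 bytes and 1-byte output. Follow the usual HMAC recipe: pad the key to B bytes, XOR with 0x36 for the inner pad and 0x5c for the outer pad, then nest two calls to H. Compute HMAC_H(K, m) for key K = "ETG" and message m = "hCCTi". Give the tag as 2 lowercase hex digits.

51

Key "ETG" = 45 54 47 is 3 bytes ≤ B = 5; zero-pad to 5 bytes: K' = 45 54 47 00 00.
K' ⊕ ipad = 73 62 71 36 36.  K' ⊕ opad = 19 08 1b 5c 5c.
Inner input = (K'⊕ipad) ∥ m = 73 62 71 36 36 ∥ 68 43 43 54 69.
Inner hash: sum = 115+98+113+54+54+104+67+67+84+105 = 861; mod 256 = 93 → 5d.
Outer input = (K'⊕opad) ∥ inner = 19 08 1b 5c 5c ∥ 5d.
Outer hash (tag): sum = 25+8+27+92+92+93 = 337; mod 256 = 81 → 51.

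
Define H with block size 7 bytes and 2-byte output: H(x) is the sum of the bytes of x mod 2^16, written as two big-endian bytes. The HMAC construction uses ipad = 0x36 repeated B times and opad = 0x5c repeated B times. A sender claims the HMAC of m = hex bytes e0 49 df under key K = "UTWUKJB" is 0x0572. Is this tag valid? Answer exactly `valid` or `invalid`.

invalid

Key "UTWUKJB" = 55 54 57 55 4b 4a 42 is exactly B = 7 bytes: K' = 55 54 57 55 4b 4a 42.
K' ⊕ ipad = 63 62 61 63 7d 7c 74; K' ⊕ opad = 09 08 0b 09 17 16 1e.
Inner hash: sum = 99+98+97+99+125+124+116+224+73+223 = 1278 → 04 fe.
Outer hash (recomputed tag): sum = 9+8+11+9+23+22+30+4+254 = 370 → 01 72.
Recomputed tag = 0172; claimed = 0572 → mismatch.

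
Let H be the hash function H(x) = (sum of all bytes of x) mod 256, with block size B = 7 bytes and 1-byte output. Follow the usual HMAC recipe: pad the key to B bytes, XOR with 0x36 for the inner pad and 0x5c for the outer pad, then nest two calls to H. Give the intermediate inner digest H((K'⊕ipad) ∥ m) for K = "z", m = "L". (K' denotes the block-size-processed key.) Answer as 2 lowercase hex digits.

Key "z" = 7a is 1 byte ≤ B = 7; zero-pad to 7 bytes: K' = 7a 00 00 00 00 00 00.
K' ⊕ ipad = 4c 36 36 36 36 36 36.
Inner input = 4c 36 36 36 36 36 36 ∥ 4c.
Inner hash: sum = 76+54+54+54+54+54+54+76 = 476; mod 256 = 220 → dc.

dc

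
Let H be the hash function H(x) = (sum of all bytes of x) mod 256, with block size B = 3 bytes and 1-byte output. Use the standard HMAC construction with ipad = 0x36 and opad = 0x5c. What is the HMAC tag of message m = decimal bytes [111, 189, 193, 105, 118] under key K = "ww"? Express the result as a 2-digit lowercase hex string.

Key "ww" = 77 77 is 2 bytes ≤ B = 3; zero-pad to 3 bytes: K' = 77 77 00.
K' ⊕ ipad = 41 41 36.  K' ⊕ opad = 2b 2b 5c.
Inner input = (K'⊕ipad) ∥ m = 41 41 36 ∥ 6f bd c1 69 76.
Inner hash: sum = 65+65+54+111+189+193+105+118 = 900; mod 256 = 132 → 84.
Outer input = (K'⊕opad) ∥ inner = 2b 2b 5c ∥ 84.
Outer hash (tag): sum = 43+43+92+132 = 310; mod 256 = 54 → 36.

36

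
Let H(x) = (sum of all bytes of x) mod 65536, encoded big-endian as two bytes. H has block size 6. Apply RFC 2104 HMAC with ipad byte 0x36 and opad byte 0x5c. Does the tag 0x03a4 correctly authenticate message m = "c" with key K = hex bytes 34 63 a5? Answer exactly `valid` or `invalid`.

valid

Key hex bytes 34 63 a5 is 3 bytes ≤ B = 6; zero-pad to 6 bytes: K' = 34 63 a5 00 00 00.
K' ⊕ ipad = 02 55 93 36 36 36; K' ⊕ opad = 68 3f f9 5c 5c 5c.
Inner hash: sum = 2+85+147+54+54+54+99 = 495 → 01 ef.
Outer hash (recomputed tag): sum = 104+63+249+92+92+92+1+239 = 932 → 03 a4.
Recomputed tag = 03a4; claimed = 03a4 → match.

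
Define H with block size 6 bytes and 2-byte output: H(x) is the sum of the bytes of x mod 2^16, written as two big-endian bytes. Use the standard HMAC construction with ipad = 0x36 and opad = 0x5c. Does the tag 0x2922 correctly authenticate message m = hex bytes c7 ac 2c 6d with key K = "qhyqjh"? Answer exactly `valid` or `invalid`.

invalid

Key "qhyqjh" = 71 68 79 71 6a 68 is exactly B = 6 bytes: K' = 71 68 79 71 6a 68.
K' ⊕ ipad = 47 5e 4f 47 5c 5e; K' ⊕ opad = 2d 34 25 2d 36 34.
Inner hash: sum = 71+94+79+71+92+94+199+172+44+109 = 1025 → 04 01.
Outer hash (recomputed tag): sum = 45+52+37+45+54+52+4+1 = 290 → 01 22.
Recomputed tag = 0122; claimed = 2922 → mismatch.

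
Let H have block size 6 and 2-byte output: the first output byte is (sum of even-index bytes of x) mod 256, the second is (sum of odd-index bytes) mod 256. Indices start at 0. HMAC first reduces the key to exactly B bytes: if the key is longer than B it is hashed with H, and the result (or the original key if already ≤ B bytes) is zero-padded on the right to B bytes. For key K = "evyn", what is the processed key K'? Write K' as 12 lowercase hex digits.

6576796e0000

Key "evyn" = 65 76 79 6e is 4 bytes ≤ B = 6; zero-pad to 6 bytes: K' = 65 76 79 6e 00 00.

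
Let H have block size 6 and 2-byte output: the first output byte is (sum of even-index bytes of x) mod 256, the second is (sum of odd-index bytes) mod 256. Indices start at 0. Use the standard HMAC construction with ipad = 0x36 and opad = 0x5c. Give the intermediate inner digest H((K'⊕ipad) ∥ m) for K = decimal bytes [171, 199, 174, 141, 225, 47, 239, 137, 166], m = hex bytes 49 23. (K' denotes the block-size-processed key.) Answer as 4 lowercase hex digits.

aec9

Key decimal bytes [171, 199, 174, 141, 225, 47, 239, 137, 166] = ab c7 ae 8d e1 2f ef 89 a6 is 9 bytes > B = 6, so hash it first: H(key) = cf 0c, then zero-pad to 6 bytes: K' = cf 0c 00 00 00 00.
K' ⊕ ipad = f9 3a 36 36 36 36.
Inner input = f9 3a 36 36 36 36 ∥ 49 23.
Inner hash: even-index sum = 430 mod 256 = 174; odd-index sum = 201 mod 256 = 201 → ae c9.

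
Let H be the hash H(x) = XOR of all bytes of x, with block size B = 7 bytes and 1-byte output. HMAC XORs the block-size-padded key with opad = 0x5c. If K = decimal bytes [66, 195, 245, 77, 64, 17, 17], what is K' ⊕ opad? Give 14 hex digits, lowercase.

1e9fa9111c4d4d

Key decimal bytes [66, 195, 245, 77, 64, 17, 17] = 42 c3 f5 4d 40 11 11 is exactly B = 7 bytes: K' = 42 c3 f5 4d 40 11 11.
XOR each byte with 0x5c: 42⊕5c=1e, c3⊕5c=9f, f5⊕5c=a9, 4d⊕5c=11, 40⊕5c=1c, 11⊕5c=4d, 11⊕5c=4d.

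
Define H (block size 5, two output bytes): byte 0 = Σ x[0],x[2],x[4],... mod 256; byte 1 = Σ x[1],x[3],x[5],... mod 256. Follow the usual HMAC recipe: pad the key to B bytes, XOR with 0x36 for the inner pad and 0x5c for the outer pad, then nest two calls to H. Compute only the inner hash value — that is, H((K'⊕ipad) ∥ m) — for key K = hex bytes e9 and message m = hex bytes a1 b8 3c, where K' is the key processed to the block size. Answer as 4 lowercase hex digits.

0349

Key hex bytes e9 is 1 byte ≤ B = 5; zero-pad to 5 bytes: K' = e9 00 00 00 00.
K' ⊕ ipad = df 36 36 36 36.
Inner input = df 36 36 36 36 ∥ a1 b8 3c.
Inner hash: even-index sum = 515 mod 256 = 3; odd-index sum = 329 mod 256 = 73 → 03 49.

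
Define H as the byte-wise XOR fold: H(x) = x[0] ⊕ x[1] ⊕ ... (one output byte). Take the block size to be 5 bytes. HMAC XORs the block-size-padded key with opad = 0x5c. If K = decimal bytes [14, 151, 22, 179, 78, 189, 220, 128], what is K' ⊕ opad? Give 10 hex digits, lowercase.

cf5c5c5c5c

Key decimal bytes [14, 151, 22, 179, 78, 189, 220, 128] = 0e 97 16 b3 4e bd dc 80 is 8 bytes > B = 5, so hash it first: H(key) = 93, then zero-pad to 5 bytes: K' = 93 00 00 00 00.
XOR each byte with 0x5c: 93⊕5c=cf, 00⊕5c=5c, 00⊕5c=5c, 00⊕5c=5c, 00⊕5c=5c.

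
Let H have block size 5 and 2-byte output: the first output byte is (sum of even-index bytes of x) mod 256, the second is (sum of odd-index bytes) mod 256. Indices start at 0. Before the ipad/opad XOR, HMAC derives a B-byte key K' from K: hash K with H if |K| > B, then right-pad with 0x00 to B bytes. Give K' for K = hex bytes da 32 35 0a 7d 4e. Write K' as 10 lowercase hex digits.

8c8a000000

|K| = 6 > B = 5, so first hash the key.
H(K): even-index sum = 396 mod 256 = 140; odd-index sum = 138 mod 256 = 138 → 8c 8a.
Zero-pad H(K) = 8c 8a to 5 bytes: K' = 8c 8a 00 00 00.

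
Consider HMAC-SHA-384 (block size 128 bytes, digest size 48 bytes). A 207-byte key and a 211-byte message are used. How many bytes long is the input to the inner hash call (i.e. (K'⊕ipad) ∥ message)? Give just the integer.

339

Key is 207 > 128 bytes, so it is hashed to 48 bytes then zero-padded to 128: |K'| = 128.
Inner input = (K'⊕ipad) ∥ m → 128 + 211 = 339 bytes.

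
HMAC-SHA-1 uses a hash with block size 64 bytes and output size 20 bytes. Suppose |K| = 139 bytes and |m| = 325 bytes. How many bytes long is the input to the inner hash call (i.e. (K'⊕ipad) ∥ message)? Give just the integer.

Key is 139 > 64 bytes, so it is hashed to 20 bytes then zero-padded to 64: |K'| = 64.
Inner input = (K'⊕ipad) ∥ m → 64 + 325 = 389 bytes.

389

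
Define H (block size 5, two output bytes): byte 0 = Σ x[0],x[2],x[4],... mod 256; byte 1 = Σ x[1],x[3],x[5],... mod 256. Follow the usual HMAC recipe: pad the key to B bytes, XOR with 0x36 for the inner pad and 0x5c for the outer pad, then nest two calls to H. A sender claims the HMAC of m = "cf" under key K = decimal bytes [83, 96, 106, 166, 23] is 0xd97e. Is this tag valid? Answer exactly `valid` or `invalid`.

Key decimal bytes [83, 96, 106, 166, 23] = 53 60 6a a6 17 is exactly B = 5 bytes: K' = 53 60 6a a6 17.
K' ⊕ ipad = 65 56 5c 90 21; K' ⊕ opad = 0f 3c 36 fa 4b.
Inner hash: even-index sum = 328 mod 256 = 72; odd-index sum = 329 mod 256 = 73 → 48 49.
Outer hash (recomputed tag): even-index sum = 217 mod 256 = 217; odd-index sum = 382 mod 256 = 126 → d9 7e.
Recomputed tag = d97e; claimed = d97e → match.

valid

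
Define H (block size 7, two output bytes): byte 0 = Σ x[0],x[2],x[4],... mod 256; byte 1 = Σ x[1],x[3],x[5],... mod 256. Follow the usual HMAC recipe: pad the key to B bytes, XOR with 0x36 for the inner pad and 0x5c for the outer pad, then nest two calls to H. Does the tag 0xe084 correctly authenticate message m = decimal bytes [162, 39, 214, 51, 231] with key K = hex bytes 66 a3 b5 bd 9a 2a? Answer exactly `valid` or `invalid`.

Key hex bytes 66 a3 b5 bd 9a 2a is 6 bytes ≤ B = 7; zero-pad to 7 bytes: K' = 66 a3 b5 bd 9a 2a 00.
K' ⊕ ipad = 50 95 83 8b ac 1c 36; K' ⊕ opad = 3a ff e9 e1 c6 76 5c.
Inner hash: even-index sum = 527 mod 256 = 15; odd-index sum = 923 mod 256 = 155 → 0f 9b.
Outer hash (recomputed tag): even-index sum = 736 mod 256 = 224; odd-index sum = 613 mod 256 = 101 → e0 65.
Recomputed tag = e065; claimed = e084 → mismatch.

invalid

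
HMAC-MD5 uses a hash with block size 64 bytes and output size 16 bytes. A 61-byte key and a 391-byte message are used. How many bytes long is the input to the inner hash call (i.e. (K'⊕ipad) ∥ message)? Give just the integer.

Key is 61 ≤ 64 bytes, zero-padded: |K'| = 64.
Inner input = (K'⊕ipad) ∥ m → 64 + 391 = 455 bytes.

455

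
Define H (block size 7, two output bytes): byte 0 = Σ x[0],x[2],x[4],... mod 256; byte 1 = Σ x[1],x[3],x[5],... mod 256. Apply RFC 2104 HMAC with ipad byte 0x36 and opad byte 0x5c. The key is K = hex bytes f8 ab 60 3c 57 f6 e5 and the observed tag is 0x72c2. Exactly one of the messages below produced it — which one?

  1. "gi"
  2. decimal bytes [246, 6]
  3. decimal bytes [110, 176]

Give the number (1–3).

Key hex bytes f8 ab 60 3c 57 f6 e5 is exactly B = 7 bytes: K' = f8 ab 60 3c 57 f6 e5.
K' ⊕ ipad = ce 9d 56 0a 61 c0 d3; K' ⊕ opad = a4 f7 3c 60 0b aa b9.
m1: inner = H(ce 9d 56 0a 61 c0 d3 67 69) = c1 ce; tag = H(a4 f7 3c 60 0b aa b9 c1 ce) = 72c2 ← matches
m2: inner = H(ce 9d 56 0a 61 c0 d3 f6 06) = 5e 5d; tag = H(a4 f7 3c 60 0b aa b9 5e 5d) = 015f
m3: inner = H(ce 9d 56 0a 61 c0 d3 6e b0) = 08 d5; tag = H(a4 f7 3c 60 0b aa b9 08 d5) = 7909

1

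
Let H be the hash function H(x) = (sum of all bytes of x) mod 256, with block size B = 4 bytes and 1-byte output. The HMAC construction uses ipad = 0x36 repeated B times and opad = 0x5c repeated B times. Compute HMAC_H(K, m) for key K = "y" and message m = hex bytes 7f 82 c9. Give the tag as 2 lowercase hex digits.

Key "y" = 79 is 1 byte ≤ B = 4; zero-pad to 4 bytes: K' = 79 00 00 00.
K' ⊕ ipad = 4f 36 36 36.  K' ⊕ opad = 25 5c 5c 5c.
Inner input = (K'⊕ipad) ∥ m = 4f 36 36 36 ∥ 7f 82 c9.
Inner hash: sum = 79+54+54+54+127+130+201 = 699; mod 256 = 187 → bb.
Outer input = (K'⊕opad) ∥ inner = 25 5c 5c 5c ∥ bb.
Outer hash (tag): sum = 37+92+92+92+187 = 500; mod 256 = 244 → f4.

f4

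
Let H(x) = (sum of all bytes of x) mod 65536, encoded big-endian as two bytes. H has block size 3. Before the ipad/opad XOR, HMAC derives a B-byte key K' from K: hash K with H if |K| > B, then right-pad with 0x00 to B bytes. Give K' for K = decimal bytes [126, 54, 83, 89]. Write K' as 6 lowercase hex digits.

|K| = 4 > B = 3, so first hash the key.
H(K): sum = 126+54+83+89 = 352 → 01 60.
Zero-pad H(K) = 01 60 to 3 bytes: K' = 01 60 00.

016000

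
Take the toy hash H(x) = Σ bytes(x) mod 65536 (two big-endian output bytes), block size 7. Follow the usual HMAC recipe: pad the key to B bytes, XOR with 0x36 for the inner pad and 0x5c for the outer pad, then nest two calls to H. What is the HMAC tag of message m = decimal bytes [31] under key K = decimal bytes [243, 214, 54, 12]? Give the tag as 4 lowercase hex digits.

Key decimal bytes [243, 214, 54, 12] = f3 d6 36 0c is 4 bytes ≤ B = 7; zero-pad to 7 bytes: K' = f3 d6 36 0c 00 00 00.
K' ⊕ ipad = c5 e0 00 3a 36 36 36.  K' ⊕ opad = af 8a 6a 50 5c 5c 5c.
Inner input = (K'⊕ipad) ∥ m = c5 e0 00 3a 36 36 36 ∥ 1f.
Inner hash: sum = 197+224+0+58+54+54+54+31 = 672 → 02 a0.
Outer input = (K'⊕opad) ∥ inner = af 8a 6a 50 5c 5c 5c ∥ 02 a0.
Outer hash (tag): sum = 175+138+106+80+92+92+92+2+160 = 937 → 03 a9.

03a9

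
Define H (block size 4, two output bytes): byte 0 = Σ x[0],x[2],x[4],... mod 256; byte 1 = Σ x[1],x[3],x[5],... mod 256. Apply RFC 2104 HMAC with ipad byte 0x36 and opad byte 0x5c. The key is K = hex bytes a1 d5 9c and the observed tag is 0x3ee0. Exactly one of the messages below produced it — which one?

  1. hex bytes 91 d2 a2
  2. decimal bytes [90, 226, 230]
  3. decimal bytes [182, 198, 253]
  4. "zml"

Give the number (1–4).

2

Key hex bytes a1 d5 9c is 3 bytes ≤ B = 4; zero-pad to 4 bytes: K' = a1 d5 9c 00.
K' ⊕ ipad = 97 e3 aa 36; K' ⊕ opad = fd 89 c0 5c.
m1: inner = H(97 e3 aa 36 91 d2 a2) = 74 eb; tag = H(fd 89 c0 5c 74 eb) = 31d0
m2: inner = H(97 e3 aa 36 5a e2 e6) = 81 fb; tag = H(fd 89 c0 5c 81 fb) = 3ee0 ← matches
m3: inner = H(97 e3 aa 36 b6 c6 fd) = f4 df; tag = H(fd 89 c0 5c f4 df) = b1c4
m4: inner = H(97 e3 aa 36 7a 6d 6c) = 27 86; tag = H(fd 89 c0 5c 27 86) = e46b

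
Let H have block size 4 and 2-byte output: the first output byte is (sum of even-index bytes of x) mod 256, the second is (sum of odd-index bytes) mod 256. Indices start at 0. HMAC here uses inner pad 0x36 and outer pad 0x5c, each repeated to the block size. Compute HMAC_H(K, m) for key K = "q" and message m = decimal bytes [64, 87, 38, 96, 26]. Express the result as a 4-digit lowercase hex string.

Key "q" = 71 is 1 byte ≤ B = 4; zero-pad to 4 bytes: K' = 71 00 00 00.
K' ⊕ ipad = 47 36 36 36.  K' ⊕ opad = 2d 5c 5c 5c.
Inner input = (K'⊕ipad) ∥ m = 47 36 36 36 ∥ 40 57 26 60 1a.
Inner hash: even-index sum = 253 mod 256 = 253; odd-index sum = 291 mod 256 = 35 → fd 23.
Outer input = (K'⊕opad) ∥ inner = 2d 5c 5c 5c ∥ fd 23.
Outer hash (tag): even-index sum = 390 mod 256 = 134; odd-index sum = 219 mod 256 = 219 → 86 db.

86db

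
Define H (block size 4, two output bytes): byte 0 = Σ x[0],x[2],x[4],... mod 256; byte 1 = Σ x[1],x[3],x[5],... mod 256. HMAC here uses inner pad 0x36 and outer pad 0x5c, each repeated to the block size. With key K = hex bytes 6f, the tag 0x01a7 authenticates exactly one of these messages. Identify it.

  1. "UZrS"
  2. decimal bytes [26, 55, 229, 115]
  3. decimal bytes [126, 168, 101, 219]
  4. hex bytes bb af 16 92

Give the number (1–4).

3

Key hex bytes 6f is 1 byte ≤ B = 4; zero-pad to 4 bytes: K' = 6f 00 00 00.
K' ⊕ ipad = 59 36 36 36; K' ⊕ opad = 33 5c 5c 5c.
m1: inner = H(59 36 36 36 55 5a 72 53) = 56 19; tag = H(33 5c 5c 5c 56 19) = e5d1
m2: inner = H(59 36 36 36 1a 37 e5 73) = 8e 16; tag = H(33 5c 5c 5c 8e 16) = 1dce
m3: inner = H(59 36 36 36 7e a8 65 db) = 72 ef; tag = H(33 5c 5c 5c 72 ef) = 01a7 ← matches
m4: inner = H(59 36 36 36 bb af 16 92) = 60 ad; tag = H(33 5c 5c 5c 60 ad) = ef65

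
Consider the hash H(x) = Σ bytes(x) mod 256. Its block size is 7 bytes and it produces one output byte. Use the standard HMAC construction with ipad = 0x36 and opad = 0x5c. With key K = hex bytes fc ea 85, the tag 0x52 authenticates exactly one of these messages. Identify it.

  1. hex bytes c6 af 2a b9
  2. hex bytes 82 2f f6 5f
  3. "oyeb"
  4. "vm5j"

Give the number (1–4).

4

Key hex bytes fc ea 85 is 3 bytes ≤ B = 7; zero-pad to 7 bytes: K' = fc ea 85 00 00 00 00.
K' ⊕ ipad = ca dc b3 36 36 36 36; K' ⊕ opad = a0 b6 d9 5c 5c 5c 5c.
m1: inner = H(ca dc b3 36 36 36 36 c6 af 2a b9) = 89; tag = H(a0 b6 d9 5c 5c 5c 5c 89) = 28
m2: inner = H(ca dc b3 36 36 36 36 82 2f f6 5f) = 37; tag = H(a0 b6 d9 5c 5c 5c 5c 37) = d6
m3: inner = H(ca dc b3 36 36 36 36 6f 79 65 62) = e0; tag = H(a0 b6 d9 5c 5c 5c 5c e0) = 7f
m4: inner = H(ca dc b3 36 36 36 36 76 6d 35 6a) = b3; tag = H(a0 b6 d9 5c 5c 5c 5c b3) = 52 ← matches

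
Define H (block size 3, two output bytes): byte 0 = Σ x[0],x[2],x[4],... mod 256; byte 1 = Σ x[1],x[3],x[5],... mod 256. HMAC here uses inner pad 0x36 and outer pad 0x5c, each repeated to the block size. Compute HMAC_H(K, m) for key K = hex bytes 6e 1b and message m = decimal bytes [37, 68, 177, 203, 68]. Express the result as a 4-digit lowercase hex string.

Key hex bytes 6e 1b is 2 bytes ≤ B = 3; zero-pad to 3 bytes: K' = 6e 1b 00.
K' ⊕ ipad = 58 2d 36.  K' ⊕ opad = 32 47 5c.
Inner input = (K'⊕ipad) ∥ m = 58 2d 36 ∥ 25 44 b1 cb 44.
Inner hash: even-index sum = 413 mod 256 = 157; odd-index sum = 327 mod 256 = 71 → 9d 47.
Outer input = (K'⊕opad) ∥ inner = 32 47 5c ∥ 9d 47.
Outer hash (tag): even-index sum = 213 mod 256 = 213; odd-index sum = 228 mod 256 = 228 → d5 e4.

d5e4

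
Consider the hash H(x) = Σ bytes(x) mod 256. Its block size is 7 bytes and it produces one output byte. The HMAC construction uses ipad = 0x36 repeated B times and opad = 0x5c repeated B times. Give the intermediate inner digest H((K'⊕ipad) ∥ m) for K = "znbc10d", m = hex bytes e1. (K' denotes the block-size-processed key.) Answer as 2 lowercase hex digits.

8d

Key "znbc10d" = 7a 6e 62 63 31 30 64 is exactly B = 7 bytes: K' = 7a 6e 62 63 31 30 64.
K' ⊕ ipad = 4c 58 54 55 07 06 52.
Inner input = 4c 58 54 55 07 06 52 ∥ e1.
Inner hash: sum = 76+88+84+85+7+6+82+225 = 653; mod 256 = 141 → 8d.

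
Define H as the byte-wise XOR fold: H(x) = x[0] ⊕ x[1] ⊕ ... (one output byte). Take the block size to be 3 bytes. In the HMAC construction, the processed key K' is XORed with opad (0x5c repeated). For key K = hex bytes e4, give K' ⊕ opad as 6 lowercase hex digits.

b85c5c

Key hex bytes e4 is 1 byte ≤ B = 3; zero-pad to 3 bytes: K' = e4 00 00.
XOR each byte with 0x5c: e4⊕5c=b8, 00⊕5c=5c, 00⊕5c=5c.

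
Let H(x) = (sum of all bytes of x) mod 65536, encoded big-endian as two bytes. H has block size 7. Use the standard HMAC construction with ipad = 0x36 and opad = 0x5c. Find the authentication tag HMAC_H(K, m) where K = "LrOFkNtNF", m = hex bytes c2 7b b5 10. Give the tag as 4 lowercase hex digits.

Key "LrOFkNtNF" = 4c 72 4f 46 6b 4e 74 4e 46 is 9 bytes > B = 7, so hash it first: H(key) = 03 14, then zero-pad to 7 bytes: K' = 03 14 00 00 00 00 00.
K' ⊕ ipad = 35 22 36 36 36 36 36.  K' ⊕ opad = 5f 48 5c 5c 5c 5c 5c.
Inner input = (K'⊕ipad) ∥ m = 35 22 36 36 36 36 36 ∥ c2 7b b5 10.
Inner hash: sum = 53+34+54+54+54+54+54+194+123+181+16 = 871 → 03 67.
Outer input = (K'⊕opad) ∥ inner = 5f 48 5c 5c 5c 5c 5c ∥ 03 67.
Outer hash (tag): sum = 95+72+92+92+92+92+92+3+103 = 733 → 02 dd.

02dd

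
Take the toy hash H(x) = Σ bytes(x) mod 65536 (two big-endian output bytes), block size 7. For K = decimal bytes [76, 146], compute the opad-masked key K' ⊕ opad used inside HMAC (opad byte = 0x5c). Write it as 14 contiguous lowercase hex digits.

10ce5c5c5c5c5c

Key decimal bytes [76, 146] = 4c 92 is 2 bytes ≤ B = 7; zero-pad to 7 bytes: K' = 4c 92 00 00 00 00 00.
XOR each byte with 0x5c: 4c⊕5c=10, 92⊕5c=ce, 00⊕5c=5c, 00⊕5c=5c, 00⊕5c=5c, 00⊕5c=5c, 00⊕5c=5c.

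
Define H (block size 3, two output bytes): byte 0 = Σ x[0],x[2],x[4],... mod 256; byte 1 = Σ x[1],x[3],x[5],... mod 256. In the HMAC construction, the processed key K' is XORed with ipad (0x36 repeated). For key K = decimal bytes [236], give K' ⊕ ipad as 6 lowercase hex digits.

Key decimal bytes [236] = ec is 1 byte ≤ B = 3; zero-pad to 3 bytes: K' = ec 00 00.
XOR each byte with 0x36: ec⊕36=da, 00⊕36=36, 00⊕36=36.

da3636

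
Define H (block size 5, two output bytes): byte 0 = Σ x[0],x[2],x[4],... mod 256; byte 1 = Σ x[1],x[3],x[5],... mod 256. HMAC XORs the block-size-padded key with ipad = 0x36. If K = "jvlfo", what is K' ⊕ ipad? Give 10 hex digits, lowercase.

Key "jvlfo" = 6a 76 6c 66 6f is exactly B = 5 bytes: K' = 6a 76 6c 66 6f.
XOR each byte with 0x36: 6a⊕36=5c, 76⊕36=40, 6c⊕36=5a, 66⊕36=50, 6f⊕36=59.

5c405a5059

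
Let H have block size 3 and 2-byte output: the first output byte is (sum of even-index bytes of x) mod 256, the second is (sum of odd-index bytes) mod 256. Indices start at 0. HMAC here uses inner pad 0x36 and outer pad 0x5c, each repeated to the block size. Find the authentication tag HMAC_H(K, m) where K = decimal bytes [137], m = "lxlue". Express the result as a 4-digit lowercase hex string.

a43e

Key decimal bytes [137] = 89 is 1 byte ≤ B = 3; zero-pad to 3 bytes: K' = 89 00 00.
K' ⊕ ipad = bf 36 36.  K' ⊕ opad = d5 5c 5c.
Inner input = (K'⊕ipad) ∥ m = bf 36 36 ∥ 6c 78 6c 75 65.
Inner hash: even-index sum = 482 mod 256 = 226; odd-index sum = 371 mod 256 = 115 → e2 73.
Outer input = (K'⊕opad) ∥ inner = d5 5c 5c ∥ e2 73.
Outer hash (tag): even-index sum = 420 mod 256 = 164; odd-index sum = 318 mod 256 = 62 → a4 3e.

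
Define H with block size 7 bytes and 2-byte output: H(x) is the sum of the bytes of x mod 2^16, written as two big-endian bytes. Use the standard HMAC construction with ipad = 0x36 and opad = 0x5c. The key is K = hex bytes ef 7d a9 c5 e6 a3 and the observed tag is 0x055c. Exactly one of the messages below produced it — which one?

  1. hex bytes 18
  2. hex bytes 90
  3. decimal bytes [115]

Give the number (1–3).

Key hex bytes ef 7d a9 c5 e6 a3 is 6 bytes ≤ B = 7; zero-pad to 7 bytes: K' = ef 7d a9 c5 e6 a3 00.
K' ⊕ ipad = d9 4b 9f f3 d0 95 36; K' ⊕ opad = b3 21 f5 99 ba ff 5c.
m1: inner = H(d9 4b 9f f3 d0 95 36 18) = 04 69; tag = H(b3 21 f5 99 ba ff 5c 04 69) = 04e4
m2: inner = H(d9 4b 9f f3 d0 95 36 90) = 04 e1; tag = H(b3 21 f5 99 ba ff 5c 04 e1) = 055c ← matches
m3: inner = H(d9 4b 9f f3 d0 95 36 73) = 04 c4; tag = H(b3 21 f5 99 ba ff 5c 04 c4) = 053f

2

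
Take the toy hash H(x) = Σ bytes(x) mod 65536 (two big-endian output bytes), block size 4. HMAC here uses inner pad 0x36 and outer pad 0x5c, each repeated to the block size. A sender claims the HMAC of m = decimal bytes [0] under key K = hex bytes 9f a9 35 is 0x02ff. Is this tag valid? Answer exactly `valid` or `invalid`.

Key hex bytes 9f a9 35 is 3 bytes ≤ B = 4; zero-pad to 4 bytes: K' = 9f a9 35 00.
K' ⊕ ipad = a9 9f 03 36; K' ⊕ opad = c3 f5 69 5c.
Inner hash: sum = 169+159+3+54+0 = 385 → 01 81.
Outer hash (recomputed tag): sum = 195+245+105+92+1+129 = 767 → 02 ff.
Recomputed tag = 02ff; claimed = 02ff → match.

valid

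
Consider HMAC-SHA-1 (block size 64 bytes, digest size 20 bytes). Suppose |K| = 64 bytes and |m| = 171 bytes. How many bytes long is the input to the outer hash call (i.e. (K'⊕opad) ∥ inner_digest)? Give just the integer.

Key is 64 ≤ 64 bytes, zero-padded: |K'| = 64.
Outer input = (K'⊕opad) ∥ H(inner) → 64 + 20 = 84 bytes.

84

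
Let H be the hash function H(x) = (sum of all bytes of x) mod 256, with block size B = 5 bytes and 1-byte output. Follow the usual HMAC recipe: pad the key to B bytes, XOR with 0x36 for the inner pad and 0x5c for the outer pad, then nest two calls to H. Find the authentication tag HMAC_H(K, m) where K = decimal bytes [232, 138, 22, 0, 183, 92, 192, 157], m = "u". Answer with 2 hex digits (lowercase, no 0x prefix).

Key decimal bytes [232, 138, 22, 0, 183, 92, 192, 157] = e8 8a 16 00 b7 5c c0 9d is 8 bytes > B = 5, so hash it first: H(key) = f8, then zero-pad to 5 bytes: K' = f8 00 00 00 00.
K' ⊕ ipad = ce 36 36 36 36.  K' ⊕ opad = a4 5c 5c 5c 5c.
Inner input = (K'⊕ipad) ∥ m = ce 36 36 36 36 ∥ 75.
Inner hash: sum = 206+54+54+54+54+117 = 539; mod 256 = 27 → 1b.
Outer input = (K'⊕opad) ∥ inner = a4 5c 5c 5c 5c ∥ 1b.
Outer hash (tag): sum = 164+92+92+92+92+27 = 559; mod 256 = 47 → 2f.

2f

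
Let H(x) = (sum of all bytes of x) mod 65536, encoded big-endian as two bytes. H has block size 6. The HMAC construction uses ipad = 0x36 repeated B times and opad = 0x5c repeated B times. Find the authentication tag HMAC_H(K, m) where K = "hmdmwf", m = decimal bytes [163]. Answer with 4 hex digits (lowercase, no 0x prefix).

01cf

Key "hmdmwf" = 68 6d 64 6d 77 66 is exactly B = 6 bytes: K' = 68 6d 64 6d 77 66.
K' ⊕ ipad = 5e 5b 52 5b 41 50.  K' ⊕ opad = 34 31 38 31 2b 3a.
Inner input = (K'⊕ipad) ∥ m = 5e 5b 52 5b 41 50 ∥ a3.
Inner hash: sum = 94+91+82+91+65+80+163 = 666 → 02 9a.
Outer input = (K'⊕opad) ∥ inner = 34 31 38 31 2b 3a ∥ 02 9a.
Outer hash (tag): sum = 52+49+56+49+43+58+2+154 = 463 → 01 cf.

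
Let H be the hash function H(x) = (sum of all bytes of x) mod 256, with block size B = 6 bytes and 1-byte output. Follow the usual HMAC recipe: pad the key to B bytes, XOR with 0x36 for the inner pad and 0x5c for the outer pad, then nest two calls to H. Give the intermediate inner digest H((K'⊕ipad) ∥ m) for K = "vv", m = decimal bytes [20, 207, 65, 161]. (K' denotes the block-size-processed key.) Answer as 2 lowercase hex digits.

1d

Key "vv" = 76 76 is 2 bytes ≤ B = 6; zero-pad to 6 bytes: K' = 76 76 00 00 00 00.
K' ⊕ ipad = 40 40 36 36 36 36.
Inner input = 40 40 36 36 36 36 ∥ 14 cf 41 a1.
Inner hash: sum = 64+64+54+54+54+54+20+207+65+161 = 797; mod 256 = 29 → 1d.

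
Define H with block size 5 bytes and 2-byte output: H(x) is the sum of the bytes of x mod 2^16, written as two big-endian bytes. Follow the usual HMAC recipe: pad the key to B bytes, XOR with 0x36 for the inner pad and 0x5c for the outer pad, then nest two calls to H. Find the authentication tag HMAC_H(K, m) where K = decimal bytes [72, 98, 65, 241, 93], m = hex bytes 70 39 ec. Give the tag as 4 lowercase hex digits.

0131

Key decimal bytes [72, 98, 65, 241, 93] = 48 62 41 f1 5d is exactly B = 5 bytes: K' = 48 62 41 f1 5d.
K' ⊕ ipad = 7e 54 77 c7 6b.  K' ⊕ opad = 14 3e 1d ad 01.
Inner input = (K'⊕ipad) ∥ m = 7e 54 77 c7 6b ∥ 70 39 ec.
Inner hash: sum = 126+84+119+199+107+112+57+236 = 1040 → 04 10.
Outer input = (K'⊕opad) ∥ inner = 14 3e 1d ad 01 ∥ 04 10.
Outer hash (tag): sum = 20+62+29+173+1+4+16 = 305 → 01 31.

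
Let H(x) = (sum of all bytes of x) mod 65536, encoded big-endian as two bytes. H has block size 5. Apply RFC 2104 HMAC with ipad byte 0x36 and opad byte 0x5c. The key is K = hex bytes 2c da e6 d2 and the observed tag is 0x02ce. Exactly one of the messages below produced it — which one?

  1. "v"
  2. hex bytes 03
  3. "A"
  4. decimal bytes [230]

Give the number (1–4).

3

Key hex bytes 2c da e6 d2 is 4 bytes ≤ B = 5; zero-pad to 5 bytes: K' = 2c da e6 d2 00.
K' ⊕ ipad = 1a ec d0 e4 36; K' ⊕ opad = 70 86 ba 8e 5c.
m1: inner = H(1a ec d0 e4 36 76) = 03 66; tag = H(70 86 ba 8e 5c 03 66) = 0303
m2: inner = H(1a ec d0 e4 36 03) = 02 f3; tag = H(70 86 ba 8e 5c 02 f3) = 038f
m3: inner = H(1a ec d0 e4 36 41) = 03 31; tag = H(70 86 ba 8e 5c 03 31) = 02ce ← matches
m4: inner = H(1a ec d0 e4 36 e6) = 03 d6; tag = H(70 86 ba 8e 5c 03 d6) = 0373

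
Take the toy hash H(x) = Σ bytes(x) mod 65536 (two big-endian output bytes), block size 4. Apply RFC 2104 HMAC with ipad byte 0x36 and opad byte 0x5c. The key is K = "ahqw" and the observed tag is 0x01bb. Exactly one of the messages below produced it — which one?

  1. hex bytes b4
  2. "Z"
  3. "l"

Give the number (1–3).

1

Key "ahqw" = 61 68 71 77 is exactly B = 4 bytes: K' = 61 68 71 77.
K' ⊕ ipad = 57 5e 47 41; K' ⊕ opad = 3d 34 2d 2b.
m1: inner = H(57 5e 47 41 b4) = 01 f1; tag = H(3d 34 2d 2b 01 f1) = 01bb ← matches
m2: inner = H(57 5e 47 41 5a) = 01 97; tag = H(3d 34 2d 2b 01 97) = 0161
m3: inner = H(57 5e 47 41 6c) = 01 a9; tag = H(3d 34 2d 2b 01 a9) = 0173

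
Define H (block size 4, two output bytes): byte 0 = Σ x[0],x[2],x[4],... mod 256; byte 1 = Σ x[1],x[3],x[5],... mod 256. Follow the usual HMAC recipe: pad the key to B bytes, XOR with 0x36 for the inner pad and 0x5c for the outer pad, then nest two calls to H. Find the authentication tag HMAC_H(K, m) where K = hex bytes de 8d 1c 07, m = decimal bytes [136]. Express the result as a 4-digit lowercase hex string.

Key hex bytes de 8d 1c 07 is exactly B = 4 bytes: K' = de 8d 1c 07.
K' ⊕ ipad = e8 bb 2a 31.  K' ⊕ opad = 82 d1 40 5b.
Inner input = (K'⊕ipad) ∥ m = e8 bb 2a 31 ∥ 88.
Inner hash: even-index sum = 410 mod 256 = 154; odd-index sum = 236 mod 256 = 236 → 9a ec.
Outer input = (K'⊕opad) ∥ inner = 82 d1 40 5b ∥ 9a ec.
Outer hash (tag): even-index sum = 348 mod 256 = 92; odd-index sum = 536 mod 256 = 24 → 5c 18.

5c18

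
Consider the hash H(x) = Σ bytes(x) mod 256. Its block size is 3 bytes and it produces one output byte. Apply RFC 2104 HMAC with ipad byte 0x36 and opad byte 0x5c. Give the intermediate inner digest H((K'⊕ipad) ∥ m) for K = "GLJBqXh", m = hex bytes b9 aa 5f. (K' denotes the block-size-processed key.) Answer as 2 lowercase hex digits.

94

Key "GLJBqXh" = 47 4c 4a 42 71 58 68 is 7 bytes > B = 3, so hash it first: H(key) = 50, then zero-pad to 3 bytes: K' = 50 00 00.
K' ⊕ ipad = 66 36 36.
Inner input = 66 36 36 ∥ b9 aa 5f.
Inner hash: sum = 102+54+54+185+170+95 = 660; mod 256 = 148 → 94.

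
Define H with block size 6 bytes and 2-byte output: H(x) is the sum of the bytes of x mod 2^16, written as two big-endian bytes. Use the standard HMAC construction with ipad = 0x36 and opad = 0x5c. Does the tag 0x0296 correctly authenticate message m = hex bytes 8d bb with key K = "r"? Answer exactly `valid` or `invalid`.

valid

Key "r" = 72 is 1 byte ≤ B = 6; zero-pad to 6 bytes: K' = 72 00 00 00 00 00.
K' ⊕ ipad = 44 36 36 36 36 36; K' ⊕ opad = 2e 5c 5c 5c 5c 5c.
Inner hash: sum = 68+54+54+54+54+54+141+187 = 666 → 02 9a.
Outer hash (recomputed tag): sum = 46+92+92+92+92+92+2+154 = 662 → 02 96.
Recomputed tag = 0296; claimed = 0296 → match.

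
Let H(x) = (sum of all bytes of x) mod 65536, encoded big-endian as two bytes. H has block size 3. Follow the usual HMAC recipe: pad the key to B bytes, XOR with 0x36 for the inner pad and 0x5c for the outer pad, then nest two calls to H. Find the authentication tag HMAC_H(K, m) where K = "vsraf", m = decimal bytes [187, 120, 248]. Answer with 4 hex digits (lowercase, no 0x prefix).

01e3

Key "vsraf" = 76 73 72 61 66 is 5 bytes > B = 3, so hash it first: H(key) = 02 22, then zero-pad to 3 bytes: K' = 02 22 00.
K' ⊕ ipad = 34 14 36.  K' ⊕ opad = 5e 7e 5c.
Inner input = (K'⊕ipad) ∥ m = 34 14 36 ∥ bb 78 f8.
Inner hash: sum = 52+20+54+187+120+248 = 681 → 02 a9.
Outer input = (K'⊕opad) ∥ inner = 5e 7e 5c ∥ 02 a9.
Outer hash (tag): sum = 94+126+92+2+169 = 483 → 01 e3.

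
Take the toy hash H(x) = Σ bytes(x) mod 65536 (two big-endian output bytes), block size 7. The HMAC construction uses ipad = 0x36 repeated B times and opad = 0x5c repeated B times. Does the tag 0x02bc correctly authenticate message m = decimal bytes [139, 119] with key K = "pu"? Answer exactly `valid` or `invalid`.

Key "pu" = 70 75 is 2 bytes ≤ B = 7; zero-pad to 7 bytes: K' = 70 75 00 00 00 00 00.
K' ⊕ ipad = 46 43 36 36 36 36 36; K' ⊕ opad = 2c 29 5c 5c 5c 5c 5c.
Inner hash: sum = 70+67+54+54+54+54+54+139+119 = 665 → 02 99.
Outer hash (recomputed tag): sum = 44+41+92+92+92+92+92+2+153 = 700 → 02 bc.
Recomputed tag = 02bc; claimed = 02bc → match.

valid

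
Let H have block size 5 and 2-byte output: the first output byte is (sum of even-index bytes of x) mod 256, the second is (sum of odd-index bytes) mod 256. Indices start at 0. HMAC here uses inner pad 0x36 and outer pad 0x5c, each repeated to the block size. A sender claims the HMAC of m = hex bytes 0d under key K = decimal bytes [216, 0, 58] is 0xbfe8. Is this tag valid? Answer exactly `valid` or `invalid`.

valid

Key decimal bytes [216, 0, 58] = d8 00 3a is 3 bytes ≤ B = 5; zero-pad to 5 bytes: K' = d8 00 3a 00 00.
K' ⊕ ipad = ee 36 0c 36 36; K' ⊕ opad = 84 5c 66 5c 5c.
Inner hash: even-index sum = 304 mod 256 = 48; odd-index sum = 121 mod 256 = 121 → 30 79.
Outer hash (recomputed tag): even-index sum = 447 mod 256 = 191; odd-index sum = 232 mod 256 = 232 → bf e8.
Recomputed tag = bfe8; claimed = bfe8 → match.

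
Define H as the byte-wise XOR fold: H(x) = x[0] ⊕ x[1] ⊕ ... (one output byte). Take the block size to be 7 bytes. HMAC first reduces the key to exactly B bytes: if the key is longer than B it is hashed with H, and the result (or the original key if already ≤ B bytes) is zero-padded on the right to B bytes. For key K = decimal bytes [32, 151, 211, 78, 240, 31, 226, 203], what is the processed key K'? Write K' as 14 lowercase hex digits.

|K| = 8 > B = 7, so first hash the key.
H(K): XOR 20⊕97⊕d3⊕4e⊕f0⊕1f⊕e2⊕cb = ec.
Zero-pad H(K) = ec to 7 bytes: K' = ec 00 00 00 00 00 00.

ec000000000000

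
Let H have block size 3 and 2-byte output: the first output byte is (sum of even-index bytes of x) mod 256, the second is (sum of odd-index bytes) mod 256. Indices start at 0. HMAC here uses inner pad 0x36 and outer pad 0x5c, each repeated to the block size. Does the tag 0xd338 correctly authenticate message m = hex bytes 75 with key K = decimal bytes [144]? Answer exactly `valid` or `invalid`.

Key decimal bytes [144] = 90 is 1 byte ≤ B = 3; zero-pad to 3 bytes: K' = 90 00 00.
K' ⊕ ipad = a6 36 36; K' ⊕ opad = cc 5c 5c.
Inner hash: even-index sum = 220 mod 256 = 220; odd-index sum = 171 mod 256 = 171 → dc ab.
Outer hash (recomputed tag): even-index sum = 467 mod 256 = 211; odd-index sum = 312 mod 256 = 56 → d3 38.
Recomputed tag = d338; claimed = d338 → match.

valid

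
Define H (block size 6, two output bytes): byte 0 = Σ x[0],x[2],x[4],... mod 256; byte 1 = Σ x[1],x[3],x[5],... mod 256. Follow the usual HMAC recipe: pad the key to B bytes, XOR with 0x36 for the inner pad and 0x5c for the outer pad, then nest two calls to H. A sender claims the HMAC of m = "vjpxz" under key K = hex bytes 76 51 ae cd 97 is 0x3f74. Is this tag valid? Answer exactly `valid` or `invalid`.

Key hex bytes 76 51 ae cd 97 is 5 bytes ≤ B = 6; zero-pad to 6 bytes: K' = 76 51 ae cd 97 00.
K' ⊕ ipad = 40 67 98 fb a1 36; K' ⊕ opad = 2a 0d f2 91 cb 5c.
Inner hash: even-index sum = 729 mod 256 = 217; odd-index sum = 634 mod 256 = 122 → d9 7a.
Outer hash (recomputed tag): even-index sum = 704 mod 256 = 192; odd-index sum = 372 mod 256 = 116 → c0 74.
Recomputed tag = c074; claimed = 3f74 → mismatch.

invalid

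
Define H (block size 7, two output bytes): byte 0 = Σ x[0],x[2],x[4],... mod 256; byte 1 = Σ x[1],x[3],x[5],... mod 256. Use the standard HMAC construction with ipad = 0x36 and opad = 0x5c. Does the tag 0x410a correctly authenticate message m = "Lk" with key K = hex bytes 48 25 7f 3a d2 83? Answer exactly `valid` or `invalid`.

valid

Key hex bytes 48 25 7f 3a d2 83 is 6 bytes ≤ B = 7; zero-pad to 7 bytes: K' = 48 25 7f 3a d2 83 00.
K' ⊕ ipad = 7e 13 49 0c e4 b5 36; K' ⊕ opad = 14 79 23 66 8e df 5c.
Inner hash: even-index sum = 588 mod 256 = 76; odd-index sum = 288 mod 256 = 32 → 4c 20.
Outer hash (recomputed tag): even-index sum = 321 mod 256 = 65; odd-index sum = 522 mod 256 = 10 → 41 0a.
Recomputed tag = 410a; claimed = 410a → match.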